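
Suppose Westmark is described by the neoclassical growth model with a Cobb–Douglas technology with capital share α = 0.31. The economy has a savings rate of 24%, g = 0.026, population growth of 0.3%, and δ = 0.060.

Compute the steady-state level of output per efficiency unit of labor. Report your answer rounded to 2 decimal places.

At the steady state, Δk = 0, so s·k^α = (n + g + δ)·k.
Rearranging, k^(1−α) = s / (n + g + δ).
k^0.69 = 0.24 / (0.003 + 0.026 + 0.060) = 0.24 / 0.089 = 2.6966
k* = 2.6966^(1/0.69) ≈ 4.2109
y* = (k*)^α = 4.2109^0.31 ≈ 1.5616

y* ≈ 1.56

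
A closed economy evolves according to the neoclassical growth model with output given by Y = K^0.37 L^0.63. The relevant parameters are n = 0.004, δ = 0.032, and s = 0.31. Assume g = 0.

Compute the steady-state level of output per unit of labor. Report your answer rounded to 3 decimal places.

Steady state requires s·f(k) = (n + δ)·k, i.e. s·k^α = (n + δ)·k.
Rearranging, k^(1−α) = s / (n + δ).
k^0.63 = 0.31 / (0.004 + 0.032) = 0.31 / 0.036 = 8.6111
k* = 8.6111^(1/0.63) ≈ 30.4944
y* = (k*)^α = 30.4944^0.37 ≈ 3.5413

y* ≈ 3.541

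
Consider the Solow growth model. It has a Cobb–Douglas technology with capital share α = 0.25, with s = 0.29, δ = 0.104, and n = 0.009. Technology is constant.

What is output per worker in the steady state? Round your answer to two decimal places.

At the steady state, Δk = 0, so s·k^α = (n + δ)·k.
Rearranging, k^(1−α) = s / (n + δ).
k^0.75 = 0.29 / (0.009 + 0.104) = 0.29 / 0.113 = 2.5664
k* = 2.5664^(1/0.75) ≈ 3.5137
y* = (k*)^α = 3.5137^0.25 ≈ 1.3691

y* ≈ 1.37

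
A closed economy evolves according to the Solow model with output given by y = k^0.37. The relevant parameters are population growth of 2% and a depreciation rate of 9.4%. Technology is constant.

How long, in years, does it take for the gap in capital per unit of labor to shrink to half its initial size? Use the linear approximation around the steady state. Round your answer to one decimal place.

Near the steady state the convergence rate is λ = (1 − α)(n + δ).
λ = (1 − 0.37) × 0.114 = 0.63 × 0.114 = 0.07182
Half-life = ln 2 / λ = 0.6931 / 0.07182 ≈ 9.65 years

t_½ ≈ 9.7 years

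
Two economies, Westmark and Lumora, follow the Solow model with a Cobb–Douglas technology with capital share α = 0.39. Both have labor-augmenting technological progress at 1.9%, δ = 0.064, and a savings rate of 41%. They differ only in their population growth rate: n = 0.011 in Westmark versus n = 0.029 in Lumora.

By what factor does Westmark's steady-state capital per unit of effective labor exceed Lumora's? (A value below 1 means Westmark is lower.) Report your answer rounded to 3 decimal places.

Steady-state k* = [s/(n + g + δ)]^(1/(1−α)), so the ratio is [ (s_W/(n + g + δ)_W) / (s_L/(n + g + δ)_L) ]^1.6393.
s_W/(n + g + δ)_W = 0.41/0.094 = 4.3617; s_L/(n + g + δ)_L = 0.41/0.112 = 3.6607.
Ratio = (4.3617/3.6607)^1.6393 = 1.1915^1.6393 ≈ 1.3327

k*_W / k*_L ≈ 1.333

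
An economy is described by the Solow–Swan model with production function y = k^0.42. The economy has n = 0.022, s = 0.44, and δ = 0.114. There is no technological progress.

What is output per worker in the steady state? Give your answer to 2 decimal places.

y* ≈ 2.34

Steady state requires s·f(k) = (n + δ)·k, i.e. s·k^α = (n + δ)·k.
Dividing both sides by k: k^(1−α) = s / (n + δ).
k^0.58 = 0.44 / (0.022 + 0.114) = 0.44 / 0.136 = 3.2353
k* = 3.2353^(1/0.58) ≈ 7.5712
y* = (k*)^α = 7.5712^0.42 ≈ 2.3402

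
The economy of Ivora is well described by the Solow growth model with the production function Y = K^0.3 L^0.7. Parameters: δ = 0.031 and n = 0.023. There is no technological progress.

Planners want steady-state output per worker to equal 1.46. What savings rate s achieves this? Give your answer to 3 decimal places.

At the steady state, Δk = 0, so s·k^α = (n + δ)·k.
Since y* = [s/(n + δ)]^(α/(1−α)), we have s/(n + δ) = (y*)^((1−α)/α) = 1.46^2.3333 = 2.4182.
Therefore s = 2.4182 × (n + δ) = 2.4182 × 0.054 = 0.1306.

s ≈ 0.131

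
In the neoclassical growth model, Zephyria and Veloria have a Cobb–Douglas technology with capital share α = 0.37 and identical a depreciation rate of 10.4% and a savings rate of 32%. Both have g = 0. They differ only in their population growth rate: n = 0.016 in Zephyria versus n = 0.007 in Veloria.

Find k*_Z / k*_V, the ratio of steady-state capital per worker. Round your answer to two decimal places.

Steady-state k* = [s/(n + δ)]^(1/(1−α)), so the ratio is [ (s_Z/(n + δ)_Z) / (s_V/(n + δ)_V) ]^1.5873.
s_Z/(n + δ)_Z = 0.32/0.120 = 2.6667; s_V/(n + δ)_V = 0.32/0.111 = 2.8829.
Ratio = (2.6667/2.8829)^1.5873 = 0.9250^1.5873 ≈ 0.8836

k*_Z / k*_V ≈ 0.88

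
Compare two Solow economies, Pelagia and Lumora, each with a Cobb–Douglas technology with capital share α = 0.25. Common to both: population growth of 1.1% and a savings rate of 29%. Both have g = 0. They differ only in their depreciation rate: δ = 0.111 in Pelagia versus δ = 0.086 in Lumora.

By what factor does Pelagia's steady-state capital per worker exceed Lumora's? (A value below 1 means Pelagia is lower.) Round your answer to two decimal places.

k*_P / k*_L ≈ 0.74

Steady-state k* = [s/(n + δ)]^(1/(1−α)), so the ratio is [ (s_P/(n + δ)_P) / (s_L/(n + δ)_L) ]^1.3333.
s_P/(n + δ)_P = 0.29/0.122 = 2.3770; s_L/(n + δ)_L = 0.29/0.097 = 2.9897.
Ratio = (2.3770/2.9897)^1.3333 = 0.7951^1.3333 ≈ 0.7366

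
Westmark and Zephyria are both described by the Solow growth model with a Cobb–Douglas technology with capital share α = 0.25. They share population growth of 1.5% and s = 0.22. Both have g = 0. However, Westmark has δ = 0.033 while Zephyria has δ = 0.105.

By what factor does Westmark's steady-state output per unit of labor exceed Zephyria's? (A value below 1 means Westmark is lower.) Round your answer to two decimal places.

ratio ≈ 1.36

Steady-state y* = [s/(n + δ)]^(α/(1−α)), so the ratio is [ (s_W/(n + δ)_W) / (s_Z/(n + δ)_Z) ]^0.3333.
s_W/(n + δ)_W = 0.22/0.048 = 4.5833; s_Z/(n + δ)_Z = 0.22/0.120 = 1.8333.
Ratio = (4.5833/1.8333)^0.3333 = 2.5000^0.3333 ≈ 1.3572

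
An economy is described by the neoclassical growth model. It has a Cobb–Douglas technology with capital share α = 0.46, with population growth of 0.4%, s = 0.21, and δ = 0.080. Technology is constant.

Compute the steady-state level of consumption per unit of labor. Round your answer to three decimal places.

In steady state, investment equals break-even investment: s·k^α = (n + δ)·k.
Dividing both sides by k: k^(1−α) = s / (n + δ).
k^0.54 = 0.21 / (0.004 + 0.080) = 0.21 / 0.084 = 2.5000
k* = 2.5000^(1/0.54) ≈ 5.4566
y* = (k*)^α = 5.4566^0.46 ≈ 2.1827
c* = (1 − s)·y* = (1 − 0.21) × 2.1827 ≈ 1.7243

c* ≈ 1.724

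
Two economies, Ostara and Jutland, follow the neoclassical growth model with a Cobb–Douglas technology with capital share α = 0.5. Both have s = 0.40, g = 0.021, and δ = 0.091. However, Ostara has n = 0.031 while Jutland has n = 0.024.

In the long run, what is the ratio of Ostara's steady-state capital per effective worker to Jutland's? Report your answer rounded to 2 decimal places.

ratio ≈ 0.90

Steady-state k* = [s/(n + g + δ)]^(1/(1−α)), so the ratio is [ (s_O/(n + g + δ)_O) / (s_J/(n + g + δ)_J) ]^2.
s_O/(n + g + δ)_O = 0.40/0.143 = 2.7972; s_J/(n + g + δ)_J = 0.40/0.136 = 2.9412.
Ratio = (2.7972/2.9412)^2 = 0.9510^2 ≈ 0.9044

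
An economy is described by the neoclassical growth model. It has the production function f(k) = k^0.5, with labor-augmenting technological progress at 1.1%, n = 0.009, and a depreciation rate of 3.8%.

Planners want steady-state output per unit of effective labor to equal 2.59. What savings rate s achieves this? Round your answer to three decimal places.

s ≈ 0.150

In steady state, investment equals break-even investment: s·k^α = (n + g + δ)·k.
Since y* = [s/(n + g + δ)]^(α/(1−α)), we have s/(n + g + δ) = (y*)^((1−α)/α) = 2.59^1 = 2.5900.
Therefore s = 2.5900 × (n + g + δ) = 2.5900 × 0.058 = 0.1502.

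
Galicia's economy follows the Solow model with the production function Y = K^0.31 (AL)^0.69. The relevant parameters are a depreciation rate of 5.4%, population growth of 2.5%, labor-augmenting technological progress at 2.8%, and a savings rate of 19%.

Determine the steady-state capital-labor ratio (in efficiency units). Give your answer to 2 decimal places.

k* ≈ 2.30

Steady state requires s·f(k) = (n + g + δ)·k, i.e. s·k^α = (n + g + δ)·k.
Dividing both sides by k: k^(1−α) = s / (n + g + δ).
k^0.69 = 0.19 / (0.025 + 0.028 + 0.054) = 0.19 / 0.107 = 1.7757
k* = 1.7757^(1/0.69) ≈ 2.2983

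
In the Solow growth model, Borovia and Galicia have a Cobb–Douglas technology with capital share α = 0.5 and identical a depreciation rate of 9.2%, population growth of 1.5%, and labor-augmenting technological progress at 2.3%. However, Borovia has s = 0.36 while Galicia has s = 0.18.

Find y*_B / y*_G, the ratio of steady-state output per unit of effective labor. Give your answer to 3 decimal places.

y*_B / y*_G ≈ 2.000

Steady-state y* = [s/(n + g + δ)]^(α/(1−α)), so the ratio is [ (s_B/(n + g + δ)_B) / (s_G/(n + g + δ)_G) ]^1.
s_B/(n + g + δ)_B = 0.36/0.130 = 2.7692; s_G/(n + g + δ)_G = 0.18/0.130 = 1.3846.
Ratio = (2.7692/1.3846)^1 = 2.0000^1 ≈ 2.0000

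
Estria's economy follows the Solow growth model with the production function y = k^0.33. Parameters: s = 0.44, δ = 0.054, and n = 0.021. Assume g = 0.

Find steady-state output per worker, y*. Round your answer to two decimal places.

At the steady state, Δk = 0, so s·k^α = (n + δ)·k.
Rearranging, k^(1−α) = s / (n + δ).
k^0.67 = 0.44 / (0.021 + 0.054) = 0.44 / 0.075 = 5.8667
k* = 5.8667^(1/0.67) ≈ 14.0235
y* = (k*)^α = 14.0235^0.33 ≈ 2.3904

y* ≈ 2.39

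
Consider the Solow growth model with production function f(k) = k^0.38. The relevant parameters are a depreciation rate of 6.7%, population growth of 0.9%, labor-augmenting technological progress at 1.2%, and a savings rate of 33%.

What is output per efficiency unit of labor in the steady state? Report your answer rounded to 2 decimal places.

In steady state, investment equals break-even investment: s·k^α = (n + g + δ)·k.
Dividing both sides by k: k^(1−α) = s / (n + g + δ).
k^0.62 = 0.33 / (0.009 + 0.012 + 0.067) = 0.33 / 0.088 = 3.7500
k* = 3.7500^(1/0.62) ≈ 8.4306
y* = (k*)^α = 8.4306^0.38 ≈ 2.2482

y* = 2.25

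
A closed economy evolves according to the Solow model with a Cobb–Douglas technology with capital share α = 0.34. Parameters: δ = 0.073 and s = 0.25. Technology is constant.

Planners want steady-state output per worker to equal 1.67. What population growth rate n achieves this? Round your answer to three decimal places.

n ≈ 0.019

Steady state requires s·f(k) = (n + δ)·k, i.e. s·k^α = (n + δ)·k.
Since y* = [s/(n + δ)]^(α/(1−α)), we have s/(n + δ) = (y*)^((1−α)/α) = 1.67^1.9412 = 2.7061.
Therefore n + δ = s / 2.7061 = 0.25 / 2.7061 = 0.0924, so n = 0.0924 − 0.073 = 0.0194.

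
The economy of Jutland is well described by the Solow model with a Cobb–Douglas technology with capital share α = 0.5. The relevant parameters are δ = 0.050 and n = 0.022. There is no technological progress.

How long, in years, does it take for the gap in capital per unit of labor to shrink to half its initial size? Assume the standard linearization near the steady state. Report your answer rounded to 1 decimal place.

Near the steady state the convergence rate is λ = (1 − α)(n + δ).
λ = (1 − 0.5) × 0.072 = 0.5 × 0.072 = 0.0360
Half-life = ln 2 / λ = 0.6931 / 0.0360 ≈ 19.25 years

half-life ≈ 19.3 years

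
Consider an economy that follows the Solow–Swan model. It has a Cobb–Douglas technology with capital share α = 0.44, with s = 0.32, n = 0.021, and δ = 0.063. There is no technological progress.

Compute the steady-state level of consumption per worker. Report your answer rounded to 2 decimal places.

c* ≈ 1.94

At the steady state, Δk = 0, so s·k^α = (n + δ)·k.
Dividing both sides by k: k^(1−α) = s / (n + δ).
k^0.56 = 0.32 / (0.021 + 0.063) = 0.32 / 0.084 = 3.8095
k* = 3.8095^(1/0.56) ≈ 10.8959
y* = (k*)^α = 10.8959^0.44 ≈ 2.8602
c* = (1 − s)·y* = (1 − 0.32) × 2.8602 ≈ 1.9449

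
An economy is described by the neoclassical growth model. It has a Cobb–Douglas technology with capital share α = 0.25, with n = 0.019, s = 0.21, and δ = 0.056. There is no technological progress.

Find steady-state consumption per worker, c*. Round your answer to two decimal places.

c* ≈ 1.11

In steady state, investment equals break-even investment: s·k^α = (n + δ)·k.
Dividing both sides by k: k^(1−α) = s / (n + δ).
k^0.75 = 0.21 / (0.019 + 0.056) = 0.21 / 0.075 = 2.8000
k* = 2.8000^(1/0.75) ≈ 3.9465
y* = (k*)^α = 3.9465^0.25 ≈ 1.4095
c* = (1 − s)·y* = (1 − 0.21) × 1.4095 ≈ 1.1135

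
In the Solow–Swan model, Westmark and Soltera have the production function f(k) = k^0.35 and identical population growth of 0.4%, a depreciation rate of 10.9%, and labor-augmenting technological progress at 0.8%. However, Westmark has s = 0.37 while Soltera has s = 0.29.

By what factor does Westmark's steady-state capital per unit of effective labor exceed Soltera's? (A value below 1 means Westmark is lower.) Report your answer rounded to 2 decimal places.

Steady-state k* = [s/(n + g + δ)]^(1/(1−α)), so the ratio is [ (s_W/(n + g + δ)_W) / (s_S/(n + g + δ)_S) ]^1.5385.
s_W/(n + g + δ)_W = 0.37/0.121 = 3.0579; s_S/(n + g + δ)_S = 0.29/0.121 = 2.3967.
Ratio = (3.0579/2.3967)^1.5385 = 1.2759^1.5385 ≈ 1.4548

ratio ≈ 1.45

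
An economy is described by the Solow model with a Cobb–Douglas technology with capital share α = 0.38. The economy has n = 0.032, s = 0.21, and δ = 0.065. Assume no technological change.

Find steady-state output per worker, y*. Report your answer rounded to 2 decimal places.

y* = 1.61

In steady state, investment equals break-even investment: s·k^α = (n + δ)·k.
Dividing both sides by k: k^(1−α) = s / (n + δ).
k^0.62 = 0.21 / (0.032 + 0.065) = 0.21 / 0.097 = 2.1649
k* = 2.1649^(1/0.62) ≈ 3.4756
y* = (k*)^α = 3.4756^0.38 ≈ 1.6054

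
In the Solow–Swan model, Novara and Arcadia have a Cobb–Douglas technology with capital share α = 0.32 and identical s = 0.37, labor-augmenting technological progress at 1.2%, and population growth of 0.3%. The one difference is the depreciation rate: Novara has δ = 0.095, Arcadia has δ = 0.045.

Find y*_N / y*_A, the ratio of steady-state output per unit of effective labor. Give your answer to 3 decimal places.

y*_N / y*_A ≈ 0.752

Steady-state y* = [s/(n + g + δ)]^(α/(1−α)), so the ratio is [ (s_N/(n + g + δ)_N) / (s_A/(n + g + δ)_A) ]^0.4706.
s_N/(n + g + δ)_N = 0.37/0.110 = 3.3636; s_A/(n + g + δ)_A = 0.37/0.060 = 6.1667.
Ratio = (3.3636/6.1667)^0.4706 = 0.5454^0.4706 ≈ 0.7518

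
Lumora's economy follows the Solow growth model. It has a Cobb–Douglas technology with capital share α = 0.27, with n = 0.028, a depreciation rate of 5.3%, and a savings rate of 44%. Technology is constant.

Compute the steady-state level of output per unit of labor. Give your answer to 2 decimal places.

Steady state requires s·f(k) = (n + δ)·k, i.e. s·k^α = (n + δ)·k.
Dividing both sides by k: k^(1−α) = s / (n + δ).
k^0.73 = 0.44 / (0.028 + 0.053) = 0.44 / 0.081 = 5.4321
k* = 5.4321^(1/0.73) ≈ 10.1579
y* = (k*)^α = 10.1579^0.27 ≈ 1.8700

y* ≈ 1.87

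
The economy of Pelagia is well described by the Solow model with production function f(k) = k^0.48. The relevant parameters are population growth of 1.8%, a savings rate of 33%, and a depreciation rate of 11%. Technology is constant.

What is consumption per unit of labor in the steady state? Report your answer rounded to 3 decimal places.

c* ≈ 1.606

Steady state requires s·f(k) = (n + δ)·k, i.e. s·k^α = (n + δ)·k.
Dividing both sides by k: k^(1−α) = s / (n + δ).
k^0.52 = 0.33 / (0.018 + 0.110) = 0.33 / 0.128 = 2.5781
k* = 2.5781^(1/0.52) ≈ 6.1796
y* = (k*)^α = 6.1796^0.48 ≈ 2.3970
c* = (1 − s)·y* = (1 − 0.33) × 2.3970 ≈ 1.6060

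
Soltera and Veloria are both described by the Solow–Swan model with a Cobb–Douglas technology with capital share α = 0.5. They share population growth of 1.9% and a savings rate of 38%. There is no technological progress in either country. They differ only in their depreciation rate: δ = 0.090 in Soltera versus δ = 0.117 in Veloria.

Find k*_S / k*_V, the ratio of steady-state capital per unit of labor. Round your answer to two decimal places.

ratio ≈ 1.56

Steady-state k* = [s/(n + δ)]^(1/(1−α)), so the ratio is [ (s_S/(n + δ)_S) / (s_V/(n + δ)_V) ]^2.
s_S/(n + δ)_S = 0.38/0.109 = 3.4862; s_V/(n + δ)_V = 0.38/0.136 = 2.7941.
Ratio = (3.4862/2.7941)^2 = 1.2477^2 ≈ 1.5568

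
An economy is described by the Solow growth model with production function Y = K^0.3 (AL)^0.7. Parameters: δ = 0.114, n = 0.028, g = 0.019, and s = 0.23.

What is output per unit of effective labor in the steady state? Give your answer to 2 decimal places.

y* ≈ 1.17

In steady state, investment equals break-even investment: s·k^α = (n + g + δ)·k.
Rearranging, k^(1−α) = s / (n + g + δ).
k^0.7 = 0.23 / (0.028 + 0.019 + 0.114) = 0.23 / 0.161 = 1.4286
k* = 1.4286^(1/0.7) ≈ 1.6646
y* = (k*)^α = 1.6646^0.3 ≈ 1.1652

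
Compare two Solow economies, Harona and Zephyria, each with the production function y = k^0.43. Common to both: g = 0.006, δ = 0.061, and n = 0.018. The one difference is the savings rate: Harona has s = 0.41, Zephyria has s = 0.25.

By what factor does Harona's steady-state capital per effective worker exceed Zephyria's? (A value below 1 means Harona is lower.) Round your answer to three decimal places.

k*_H / k*_Z ≈ 2.382

Steady-state k* = [s/(n + g + δ)]^(1/(1−α)), so the ratio is [ (s_H/(n + g + δ)_H) / (s_Z/(n + g + δ)_Z) ]^1.7544.
s_H/(n + g + δ)_H = 0.41/0.085 = 4.8235; s_Z/(n + g + δ)_Z = 0.25/0.085 = 2.9412.
Ratio = (4.8235/2.9412)^1.7544 = 1.6400^1.7544 ≈ 2.3819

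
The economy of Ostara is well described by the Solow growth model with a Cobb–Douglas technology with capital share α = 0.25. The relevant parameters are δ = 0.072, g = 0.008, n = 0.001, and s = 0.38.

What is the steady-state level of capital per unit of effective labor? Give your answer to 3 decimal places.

k* ≈ 7.854

At the steady state, Δk = 0, so s·k^α = (n + g + δ)·k.
Dividing both sides by k: k^(1−α) = s / (n + g + δ).
k^0.75 = 0.38 / (0.001 + 0.008 + 0.072) = 0.38 / 0.081 = 4.6914
k* = 4.6914^(1/0.75) ≈ 7.8536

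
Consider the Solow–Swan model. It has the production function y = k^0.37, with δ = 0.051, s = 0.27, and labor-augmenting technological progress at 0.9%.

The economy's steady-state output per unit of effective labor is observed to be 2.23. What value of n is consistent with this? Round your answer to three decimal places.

In steady state, investment equals break-even investment: s·k^α = (n + g + δ)·k.
Since y* = [s/(n + g + δ)]^(α/(1−α)), we have s/(n + g + δ) = (y*)^((1−α)/α) = 2.23^1.7027 = 3.9179.
Therefore n + g + δ = s / 3.9179 = 0.27 / 3.9179 = 0.0689, so n = 0.0689 − 0.060 = 0.0089.

n ≈ 0.009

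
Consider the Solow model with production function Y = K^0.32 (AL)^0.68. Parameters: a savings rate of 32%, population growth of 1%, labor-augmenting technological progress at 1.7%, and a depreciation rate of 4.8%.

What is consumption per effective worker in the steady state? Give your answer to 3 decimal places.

In steady state, investment equals break-even investment: s·k^α = (n + g + δ)·k.
Rearranging, k^(1−α) = s / (n + g + δ).
k^0.68 = 0.32 / (0.010 + 0.017 + 0.048) = 0.32 / 0.075 = 4.2667
k* = 4.2667^(1/0.68) ≈ 8.4451
y* = (k*)^α = 8.4451^0.32 ≈ 1.9793
c* = (1 − s)·y* = (1 − 0.32) × 1.9793 ≈ 1.3459

c* = 1.346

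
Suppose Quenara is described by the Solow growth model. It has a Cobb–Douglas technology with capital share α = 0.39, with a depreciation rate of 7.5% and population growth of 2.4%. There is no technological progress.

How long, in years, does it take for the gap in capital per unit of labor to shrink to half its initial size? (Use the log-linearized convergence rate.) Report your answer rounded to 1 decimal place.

Near the steady state the convergence rate is λ = (1 − α)(n + δ).
λ = (1 − 0.39) × 0.099 = 0.61 × 0.099 = 0.06039
Half-life = ln 2 / λ = 0.6931 / 0.06039 ≈ 11.48 years

t_½ ≈ 11.5 years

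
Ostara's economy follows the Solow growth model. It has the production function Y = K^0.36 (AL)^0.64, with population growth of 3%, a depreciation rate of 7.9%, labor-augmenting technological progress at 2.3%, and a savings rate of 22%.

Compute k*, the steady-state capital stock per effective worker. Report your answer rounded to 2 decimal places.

k* ≈ 2.22

At the steady state, Δk = 0, so s·k^α = (n + g + δ)·k.
Dividing both sides by k: k^(1−α) = s / (n + g + δ).
k^0.64 = 0.22 / (0.030 + 0.023 + 0.079) = 0.22 / 0.132 = 1.6667
k* = 1.6667^(1/0.64) ≈ 2.2215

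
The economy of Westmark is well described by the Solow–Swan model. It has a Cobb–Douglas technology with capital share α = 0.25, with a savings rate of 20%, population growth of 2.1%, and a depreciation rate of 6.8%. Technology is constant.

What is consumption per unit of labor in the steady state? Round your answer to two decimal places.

Steady state requires s·f(k) = (n + δ)·k, i.e. s·k^α = (n + δ)·k.
Rearranging, k^(1−α) = s / (n + δ).
k^0.75 = 0.20 / (0.021 + 0.068) = 0.20 / 0.089 = 2.2472
k* = 2.2472^(1/0.75) ≈ 2.9434
y* = (k*)^α = 2.9434^0.25 ≈ 1.3098
c* = (1 − s)·y* = (1 − 0.20) × 1.3098 ≈ 1.0478

c* ≈ 1.05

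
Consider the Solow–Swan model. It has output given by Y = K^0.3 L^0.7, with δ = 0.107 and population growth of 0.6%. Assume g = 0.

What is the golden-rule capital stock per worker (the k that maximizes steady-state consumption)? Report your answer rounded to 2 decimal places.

The golden rule sets f'(k) = n + δ, i.e. α·k^(α−1) = n + δ.
So k^(1−α) = α / (n + δ) = 0.3 / 0.113 = 2.6549.
k_gold = 2.6549^(1/0.7) ≈ 4.0344

k_gold ≈ 4.03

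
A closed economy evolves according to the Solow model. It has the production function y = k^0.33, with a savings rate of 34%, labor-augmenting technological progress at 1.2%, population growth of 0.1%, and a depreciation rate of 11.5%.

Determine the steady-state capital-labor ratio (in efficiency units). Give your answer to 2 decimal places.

Steady state requires s·f(k) = (n + g + δ)·k, i.e. s·k^α = (n + g + δ)·k.
Rearranging, k^(1−α) = s / (n + g + δ).
k^0.67 = 0.34 / (0.001 + 0.012 + 0.115) = 0.34 / 0.128 = 2.6563
k* = 2.6563^(1/0.67) ≈ 4.2978

k* ≈ 4.30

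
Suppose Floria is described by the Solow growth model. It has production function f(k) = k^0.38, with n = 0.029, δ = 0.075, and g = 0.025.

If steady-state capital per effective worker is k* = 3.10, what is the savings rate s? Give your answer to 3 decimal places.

s ≈ 0.260

Steady state requires s·f(k) = (n + g + δ)·k, i.e. s·k^α = (n + g + δ)·k.
So s / (n + g + δ) = (k*)^(1−α) = 3.10^0.62 = 2.0167.
Therefore s = 2.0167 × (n + g + δ) = 2.0167 × 0.129 = 0.2602.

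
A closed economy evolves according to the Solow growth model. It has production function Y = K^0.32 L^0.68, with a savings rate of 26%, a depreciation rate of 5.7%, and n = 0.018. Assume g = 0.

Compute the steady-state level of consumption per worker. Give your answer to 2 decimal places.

At the steady state, Δk = 0, so s·k^α = (n + δ)·k.
Dividing both sides by k: k^(1−α) = s / (n + δ).
k^0.68 = 0.26 / (0.018 + 0.057) = 0.26 / 0.075 = 3.4667
k* = 3.4667^(1/0.68) ≈ 6.2229
y* = (k*)^α = 6.2229^0.32 ≈ 1.7951
c* = (1 − s)·y* = (1 − 0.26) × 1.7951 ≈ 1.3284

c* = 1.33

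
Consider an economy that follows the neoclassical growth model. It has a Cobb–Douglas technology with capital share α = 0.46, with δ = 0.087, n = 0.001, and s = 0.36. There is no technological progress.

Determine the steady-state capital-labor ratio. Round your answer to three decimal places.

k* ≈ 13.583

Steady state requires s·f(k) = (n + δ)·k, i.e. s·k^α = (n + δ)·k.
Dividing both sides by k: k^(1−α) = s / (n + δ).
k^0.54 = 0.36 / (0.001 + 0.087) = 0.36 / 0.088 = 4.0909
k* = 4.0909^(1/0.54) ≈ 13.5831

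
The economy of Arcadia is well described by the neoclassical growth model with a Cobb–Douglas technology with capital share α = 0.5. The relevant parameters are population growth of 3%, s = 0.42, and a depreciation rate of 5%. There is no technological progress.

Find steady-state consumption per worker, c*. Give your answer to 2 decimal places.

At the steady state, Δk = 0, so s·k^α = (n + δ)·k.
Rearranging, k^(1−α) = s / (n + δ).
k^0.5 = 0.42 / (0.030 + 0.050) = 0.42 / 0.080 = 5.2500
k* = 5.2500^(1/0.5) ≈ 27.5625
y* = (k*)^α = 27.5625^0.5 ≈ 5.2500
c* = (1 − s)·y* = (1 − 0.42) × 5.2500 ≈ 3.0450

c* = 3.05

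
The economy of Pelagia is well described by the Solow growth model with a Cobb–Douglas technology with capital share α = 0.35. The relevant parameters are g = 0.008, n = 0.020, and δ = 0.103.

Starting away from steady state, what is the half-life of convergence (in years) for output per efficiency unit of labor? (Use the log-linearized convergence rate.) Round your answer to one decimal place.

about 8.1 years

Near the steady state the convergence rate is λ = (1 − α)(n + g + δ).
λ = (1 − 0.35) × 0.131 = 0.65 × 0.131 = 0.08515
Half-life = ln 2 / λ = 0.6931 / 0.08515 ≈ 8.14 years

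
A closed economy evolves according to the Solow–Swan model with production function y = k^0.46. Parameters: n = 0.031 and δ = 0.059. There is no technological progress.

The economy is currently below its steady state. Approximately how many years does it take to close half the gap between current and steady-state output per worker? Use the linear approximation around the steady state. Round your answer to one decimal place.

Near the steady state the convergence rate is λ = (1 − α)(n + δ).
λ = (1 − 0.46) × 0.090 = 0.54 × 0.090 = 0.0486
Half-life = ln 2 / λ = 0.6931 / 0.0486 ≈ 14.26 years

t_½ ≈ 14.3 years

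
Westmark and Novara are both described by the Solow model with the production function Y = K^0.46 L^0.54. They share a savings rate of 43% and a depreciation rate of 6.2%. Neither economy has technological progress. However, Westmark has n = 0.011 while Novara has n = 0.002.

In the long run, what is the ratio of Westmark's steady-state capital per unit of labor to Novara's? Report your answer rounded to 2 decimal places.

k*_W / k*_N ≈ 0.78

Steady-state k* = [s/(n + δ)]^(1/(1−α)), so the ratio is [ (s_W/(n + δ)_W) / (s_N/(n + δ)_N) ]^1.8519.
s_W/(n + δ)_W = 0.43/0.073 = 5.8904; s_N/(n + δ)_N = 0.43/0.064 = 6.7188.
Ratio = (5.8904/6.7188)^1.8519 = 0.8767^1.8519 ≈ 0.7837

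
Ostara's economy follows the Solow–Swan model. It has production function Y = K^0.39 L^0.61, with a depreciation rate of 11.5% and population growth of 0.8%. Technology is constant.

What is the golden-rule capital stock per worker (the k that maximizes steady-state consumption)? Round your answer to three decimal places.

k_gold ≈ 6.631

The golden rule sets f'(k) = n + δ, i.e. α·k^(α−1) = n + δ.
So k^(1−α) = α / (n + δ) = 0.39 / 0.123 = 3.1707.
k_gold = 3.1707^(1/0.61) ≈ 6.6308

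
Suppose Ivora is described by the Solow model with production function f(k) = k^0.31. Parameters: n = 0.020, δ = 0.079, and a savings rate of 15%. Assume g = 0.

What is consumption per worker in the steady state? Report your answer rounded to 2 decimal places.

c* = 1.02

At the steady state, Δk = 0, so s·k^α = (n + δ)·k.
Dividing both sides by k: k^(1−α) = s / (n + δ).
k^0.69 = 0.15 / (0.020 + 0.079) = 0.15 / 0.099 = 1.5152
k* = 1.5152^(1/0.69) ≈ 1.8262
y* = (k*)^α = 1.8262^0.31 ≈ 1.2053
c* = (1 − s)·y* = (1 − 0.15) × 1.2053 ≈ 1.0245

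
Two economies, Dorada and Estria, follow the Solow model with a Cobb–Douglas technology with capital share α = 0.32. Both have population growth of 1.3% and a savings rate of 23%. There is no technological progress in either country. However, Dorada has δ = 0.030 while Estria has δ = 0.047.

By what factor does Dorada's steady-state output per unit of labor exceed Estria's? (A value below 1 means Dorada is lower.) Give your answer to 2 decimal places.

Steady-state y* = [s/(n + δ)]^(α/(1−α)), so the ratio is [ (s_D/(n + δ)_D) / (s_E/(n + δ)_E) ]^0.4706.
s_D/(n + δ)_D = 0.23/0.043 = 5.3488; s_E/(n + δ)_E = 0.23/0.060 = 3.8333.
Ratio = (5.3488/3.8333)^0.4706 = 1.3954^0.4706 ≈ 1.1698

ratio ≈ 1.17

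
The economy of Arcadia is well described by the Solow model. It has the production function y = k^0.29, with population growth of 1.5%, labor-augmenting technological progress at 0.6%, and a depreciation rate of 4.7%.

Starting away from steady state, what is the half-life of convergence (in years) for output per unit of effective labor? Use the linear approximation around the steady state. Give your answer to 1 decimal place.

about 14.4 years

Near the steady state the convergence rate is λ = (1 − α)(n + g + δ).
λ = (1 − 0.29) × 0.068 = 0.71 × 0.068 = 0.04828
Half-life = ln 2 / λ = 0.6931 / 0.04828 ≈ 14.36 years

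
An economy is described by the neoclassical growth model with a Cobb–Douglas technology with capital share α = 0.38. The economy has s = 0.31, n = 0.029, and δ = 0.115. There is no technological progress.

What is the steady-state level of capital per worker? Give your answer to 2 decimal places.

k* ≈ 3.44

Steady state requires s·f(k) = (n + δ)·k, i.e. s·k^α = (n + δ)·k.
Rearranging, k^(1−α) = s / (n + δ).
k^0.62 = 0.31 / (0.029 + 0.115) = 0.31 / 0.144 = 2.1528
k* = 2.1528^(1/0.62) ≈ 3.4443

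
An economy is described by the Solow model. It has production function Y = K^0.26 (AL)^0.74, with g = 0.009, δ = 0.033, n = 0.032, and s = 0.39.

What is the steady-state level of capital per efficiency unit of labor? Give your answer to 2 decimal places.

k* ≈ 9.45

At the steady state, Δk = 0, so s·k^α = (n + g + δ)·k.
Rearranging, k^(1−α) = s / (n + g + δ).
k^0.74 = 0.39 / (0.032 + 0.009 + 0.033) = 0.39 / 0.074 = 5.2703
k* = 5.2703^(1/0.74) ≈ 9.4505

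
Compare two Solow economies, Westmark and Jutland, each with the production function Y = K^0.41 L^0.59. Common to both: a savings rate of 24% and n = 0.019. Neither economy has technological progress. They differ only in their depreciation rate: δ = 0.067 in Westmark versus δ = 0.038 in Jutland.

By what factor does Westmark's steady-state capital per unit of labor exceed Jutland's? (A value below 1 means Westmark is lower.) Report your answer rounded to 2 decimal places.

ratio ≈ 0.50

Steady-state k* = [s/(n + δ)]^(1/(1−α)), so the ratio is [ (s_W/(n + δ)_W) / (s_J/(n + δ)_J) ]^1.6949.
s_W/(n + δ)_W = 0.24/0.086 = 2.7907; s_J/(n + δ)_J = 0.24/0.057 = 4.2105.
Ratio = (2.7907/4.2105)^1.6949 = 0.6628^1.6949 ≈ 0.4980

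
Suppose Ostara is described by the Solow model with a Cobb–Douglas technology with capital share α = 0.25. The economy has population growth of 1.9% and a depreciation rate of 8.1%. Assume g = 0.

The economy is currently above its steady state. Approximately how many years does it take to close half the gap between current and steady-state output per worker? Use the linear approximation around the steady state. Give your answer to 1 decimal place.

about 9.2 years

Near the steady state the convergence rate is λ = (1 − α)(n + δ).
λ = (1 − 0.25) × 0.100 = 0.75 × 0.100 = 0.0750
Half-life = ln 2 / λ = 0.6931 / 0.0750 ≈ 9.24 years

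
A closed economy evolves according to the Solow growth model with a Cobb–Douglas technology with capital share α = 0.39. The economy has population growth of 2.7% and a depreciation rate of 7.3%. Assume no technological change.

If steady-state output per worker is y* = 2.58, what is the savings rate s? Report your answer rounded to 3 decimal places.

In steady state, investment equals break-even investment: s·k^α = (n + δ)·k.
Since y* = [s/(n + δ)]^(α/(1−α)), we have s/(n + δ) = (y*)^((1−α)/α) = 2.58^1.5641 = 4.4037.
Therefore s = 4.4037 × (n + δ) = 4.4037 × 0.100 = 0.4404.

s ≈ 0.440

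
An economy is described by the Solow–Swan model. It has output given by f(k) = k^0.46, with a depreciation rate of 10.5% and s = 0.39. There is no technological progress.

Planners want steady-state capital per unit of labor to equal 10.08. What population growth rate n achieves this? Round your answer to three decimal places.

n ≈ 0.007

Steady state requires s·f(k) = (n + δ)·k, i.e. s·k^α = (n + δ)·k.
So s / (n + δ) = (k*)^(1−α) = 10.08^0.54 = 3.4823.
Therefore n + δ = s / 3.4823 = 0.39 / 3.4823 = 0.1120, so n = 0.1120 − 0.105 = 0.0070.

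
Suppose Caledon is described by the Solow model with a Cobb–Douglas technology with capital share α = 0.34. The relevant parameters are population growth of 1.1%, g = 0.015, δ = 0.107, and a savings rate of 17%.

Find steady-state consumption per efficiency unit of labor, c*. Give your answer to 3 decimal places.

In steady state, investment equals break-even investment: s·k^α = (n + g + δ)·k.
Dividing both sides by k: k^(1−α) = s / (n + g + δ).
k^0.66 = 0.17 / (0.011 + 0.015 + 0.107) = 0.17 / 0.133 = 1.2782
k* = 1.2782^(1/0.66) ≈ 1.4505
y* = (k*)^α = 1.4505^0.34 ≈ 1.1348
c* = (1 − s)·y* = (1 − 0.17) × 1.1348 ≈ 0.9419

c* ≈ 0.942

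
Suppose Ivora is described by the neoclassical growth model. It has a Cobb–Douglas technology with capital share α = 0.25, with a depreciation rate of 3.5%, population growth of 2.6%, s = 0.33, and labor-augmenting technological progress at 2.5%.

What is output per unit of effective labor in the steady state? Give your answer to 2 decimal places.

y* = 1.57

At the steady state, Δk = 0, so s·k^α = (n + g + δ)·k.
Rearranging, k^(1−α) = s / (n + g + δ).
k^0.75 = 0.33 / (0.026 + 0.025 + 0.035) = 0.33 / 0.086 = 3.8372
k* = 3.8372^(1/0.75) ≈ 6.0074
y* = (k*)^α = 6.0074^0.25 ≈ 1.5656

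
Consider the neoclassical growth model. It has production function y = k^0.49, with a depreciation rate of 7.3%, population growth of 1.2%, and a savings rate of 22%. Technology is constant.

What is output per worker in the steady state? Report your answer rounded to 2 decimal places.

Steady state requires s·f(k) = (n + δ)·k, i.e. s·k^α = (n + δ)·k.
Dividing both sides by k: k^(1−α) = s / (n + δ).
k^0.51 = 0.22 / (0.012 + 0.073) = 0.22 / 0.085 = 2.5882
k* = 2.5882^(1/0.51) ≈ 6.4536
y* = (k*)^α = 6.4536^0.49 ≈ 2.4935

y* ≈ 2.49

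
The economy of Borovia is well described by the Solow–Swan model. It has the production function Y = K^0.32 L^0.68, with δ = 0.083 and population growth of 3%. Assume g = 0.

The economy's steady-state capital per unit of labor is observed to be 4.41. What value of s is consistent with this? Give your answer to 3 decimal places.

s ≈ 0.310

Steady state requires s·f(k) = (n + δ)·k, i.e. s·k^α = (n + δ)·k.
So s / (n + δ) = (k*)^(1−α) = 4.41^0.68 = 2.7430.
Therefore s = 2.7430 × (n + δ) = 2.7430 × 0.113 = 0.3100.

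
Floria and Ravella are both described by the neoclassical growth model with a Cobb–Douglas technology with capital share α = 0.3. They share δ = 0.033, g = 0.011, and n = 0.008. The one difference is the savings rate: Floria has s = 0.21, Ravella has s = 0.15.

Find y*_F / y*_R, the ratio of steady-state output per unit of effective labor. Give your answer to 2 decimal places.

Steady-state y* = [s/(n + g + δ)]^(α/(1−α)), so the ratio is [ (s_F/(n + g + δ)_F) / (s_R/(n + g + δ)_R) ]^0.4286.
s_F/(n + g + δ)_F = 0.21/0.052 = 4.0385; s_R/(n + g + δ)_R = 0.15/0.052 = 2.8846.
Ratio = (4.0385/2.8846)^0.4286 = 1.4000^0.4286 ≈ 1.1551

y*_F / y*_R ≈ 1.16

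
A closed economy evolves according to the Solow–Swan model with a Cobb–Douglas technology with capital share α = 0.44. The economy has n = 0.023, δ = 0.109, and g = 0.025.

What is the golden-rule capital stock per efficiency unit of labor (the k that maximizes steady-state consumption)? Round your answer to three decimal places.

k_gold ≈ 6.298

The golden rule sets f'(k) = n + g + δ, i.e. α·k^(α−1) = n + g + δ.
So k^(1−α) = α / (n + g + δ) = 0.44 / 0.157 = 2.8025.
k_gold = 2.8025^(1/0.56) ≈ 6.2978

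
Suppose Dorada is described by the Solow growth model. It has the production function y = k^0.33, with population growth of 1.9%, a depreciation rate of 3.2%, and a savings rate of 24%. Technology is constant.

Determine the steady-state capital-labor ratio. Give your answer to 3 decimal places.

k* ≈ 10.091

In steady state, investment equals break-even investment: s·k^α = (n + δ)·k.
Dividing both sides by k: k^(1−α) = s / (n + δ).
k^0.67 = 0.24 / (0.019 + 0.032) = 0.24 / 0.051 = 4.7059
k* = 4.7059^(1/0.67) ≈ 10.0912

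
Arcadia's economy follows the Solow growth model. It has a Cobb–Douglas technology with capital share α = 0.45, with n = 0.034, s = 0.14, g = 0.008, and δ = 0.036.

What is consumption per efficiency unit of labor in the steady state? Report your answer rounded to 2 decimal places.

In steady state, investment equals break-even investment: s·k^α = (n + g + δ)·k.
Rearranging, k^(1−α) = s / (n + g + δ).
k^0.55 = 0.14 / (0.034 + 0.008 + 0.036) = 0.14 / 0.078 = 1.7949
k* = 1.7949^(1/0.55) ≈ 2.8966
y* = (k*)^α = 2.8966^0.45 ≈ 1.6138
c* = (1 − s)·y* = (1 − 0.14) × 1.6138 ≈ 1.3879

c* = 1.39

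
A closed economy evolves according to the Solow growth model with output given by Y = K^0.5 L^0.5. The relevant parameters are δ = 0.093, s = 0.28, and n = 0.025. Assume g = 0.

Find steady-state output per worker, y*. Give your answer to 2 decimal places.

At the steady state, Δk = 0, so s·k^α = (n + δ)·k.
Rearranging, k^(1−α) = s / (n + δ).
k^0.5 = 0.28 / (0.025 + 0.093) = 0.28 / 0.118 = 2.3729
k* = 2.3729^(1/0.5) ≈ 5.6307
y* = (k*)^α = 5.6307^0.5 ≈ 2.3729

y* = 2.37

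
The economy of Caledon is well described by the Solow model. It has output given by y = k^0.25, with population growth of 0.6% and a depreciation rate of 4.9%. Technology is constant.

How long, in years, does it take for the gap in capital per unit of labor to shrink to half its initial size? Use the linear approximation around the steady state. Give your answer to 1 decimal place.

Near the steady state the convergence rate is λ = (1 − α)(n + δ).
λ = (1 − 0.25) × 0.055 = 0.75 × 0.055 = 0.04125
Half-life = ln 2 / λ = 0.6931 / 0.04125 ≈ 16.80 years

half-life ≈ 16.8 years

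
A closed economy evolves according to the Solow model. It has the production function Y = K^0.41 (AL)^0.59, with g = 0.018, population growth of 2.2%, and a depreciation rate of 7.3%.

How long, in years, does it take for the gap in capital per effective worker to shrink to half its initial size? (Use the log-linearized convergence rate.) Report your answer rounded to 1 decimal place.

Near the steady state the convergence rate is λ = (1 − α)(n + g + δ).
λ = (1 − 0.41) × 0.113 = 0.59 × 0.113 = 0.06667
Half-life = ln 2 / λ = 0.6931 / 0.06667 ≈ 10.40 years

half-life ≈ 10.4 years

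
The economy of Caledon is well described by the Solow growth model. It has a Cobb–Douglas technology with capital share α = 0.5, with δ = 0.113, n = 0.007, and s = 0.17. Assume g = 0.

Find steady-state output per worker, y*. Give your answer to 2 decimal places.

In steady state, investment equals break-even investment: s·k^α = (n + δ)·k.
Dividing both sides by k: k^(1−α) = s / (n + δ).
k^0.5 = 0.17 / (0.007 + 0.113) = 0.17 / 0.120 = 1.4167
k* = 1.4167^(1/0.5) ≈ 2.0070
y* = (k*)^α = 2.0070^0.5 ≈ 1.4167

y* ≈ 1.42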